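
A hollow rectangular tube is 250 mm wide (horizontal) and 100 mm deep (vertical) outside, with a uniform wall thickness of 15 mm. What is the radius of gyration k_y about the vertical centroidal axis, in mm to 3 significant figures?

Split into non-overlapping primitives; take the origin at the lower-left of the bounding box.
Outer rectangle: 250 × 100, A = 25 000 mm², x = 125 mm, Ī = 130 208 333 mm⁴.
Inner void (subtracted): 220 × 70, A = 15 400 mm², x = 125 mm, Ī = 62 113 333 mm⁴.
By symmetry the centroid is at mid-width, x̄ = 125 mm.
All pieces are centred on the vertical centroidal axis, so I = ΣĪ (holes subtracted) = 68 095 000 mm⁴.
Radius of gyration: k = √(I/A) = √(68 095 000 / 9 600) = 84.221 mm.

k_y ≈ 84.2 mm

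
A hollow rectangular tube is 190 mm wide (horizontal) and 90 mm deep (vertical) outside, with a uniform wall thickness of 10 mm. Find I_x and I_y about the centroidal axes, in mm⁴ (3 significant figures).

I_x ≈ 6.68 × 10⁶ mm⁴, I_y ≈ 2.28 × 10⁷ mm⁴

Break the section into simple shapes (no overlaps), measuring from the bottom-left corner of the bounding box.
Outer rectangle: 190 × 90, A = 17 100 mm², y = 45 mm, Ī = 11 542 500 mm⁴.
Inner void (subtracted): 170 × 70, A = 11 900 mm², y = 45 mm, Ī = 4 859 167 mm⁴.
By symmetry the centroid is at mid-height, ȳ = 45 mm.
All pieces are centred on the centroidal x-axis, so I = ΣĪ (holes subtracted) = 6 683 333 mm⁴.
Repeating about the centroidal y-axis gives I_y = 22 783 333 mm⁴.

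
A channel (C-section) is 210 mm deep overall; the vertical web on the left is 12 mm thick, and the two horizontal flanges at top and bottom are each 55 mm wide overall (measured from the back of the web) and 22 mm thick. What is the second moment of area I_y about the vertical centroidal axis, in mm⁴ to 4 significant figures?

Decompose the section into non-overlapping parts with the origin at the bottom-left of its bounding rectangle.
Web: 12 × 210, A = 2 520 mm², x = 6 mm, Ī = 30 240 mm⁴.
Top flange (beyond web): 43 × 22, A = 946 mm², x = 33.5 mm, Ī = 145 763 mm⁴.
Bottom flange (beyond web): 43 × 22, A = 946 mm², x = 33.5 mm, Ī = 145 763 mm⁴.
Centroid: x̄ = ΣA·x / ΣA = 17.7928 mm.
Transfer each piece to the vertical centroidal axis using Ī + A·d² with d = x − 17.7928:
  web: d = -11.7928 mm → contributes +380 699 mm⁴
  top flange (beyond web): d = 15.7072 mm → contributes +379 155 mm⁴
  bottom flange (beyond web): d = 15.7072 mm → contributes +379 155 mm⁴
Total I = 1 139 009 mm⁴.

I_y ≈ 1.139 × 10⁶ mm⁴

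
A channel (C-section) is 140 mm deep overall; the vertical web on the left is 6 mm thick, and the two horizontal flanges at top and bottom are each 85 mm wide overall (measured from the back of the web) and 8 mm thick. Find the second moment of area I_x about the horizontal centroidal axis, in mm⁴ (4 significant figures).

Decompose the section into non-overlapping parts with the origin at the bottom-left of its bounding rectangle.
Web: 6 × 140, A = 840 mm², y = 70 mm, Ī = 1 372 000 mm⁴.
Top flange (beyond web): 79 × 8, A = 632 mm², y = 136 mm, Ī = 3370.67 mm⁴.
Bottom flange (beyond web): 79 × 8, A = 632 mm², y = 4 mm, Ī = 3370.67 mm⁴.
By symmetry the centroid is at mid-height, ȳ = 70 mm.
Transfer each piece to the horizontal centroidal axis using Ī + A·d² with d = y − 70:
  web: d = 0 mm → contributes +1 372 000 mm⁴
  top flange (beyond web): d = 66 mm → contributes +2 756 363 mm⁴
  bottom flange (beyond web): d = -66 mm → contributes +2 756 363 mm⁴
Total I = 6 884 725 mm⁴.

I_x ≈ 6.885 × 10⁶ mm⁴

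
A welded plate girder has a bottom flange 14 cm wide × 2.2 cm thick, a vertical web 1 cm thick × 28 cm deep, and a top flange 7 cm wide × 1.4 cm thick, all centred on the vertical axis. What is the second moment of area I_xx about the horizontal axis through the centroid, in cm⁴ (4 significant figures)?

I_xx ≈ 9482 cm⁴

Treat the section as a set of non-overlapping primitives; coordinates are from the bounding-box lower-left.
Bottom plate: 14 × 2.2, A = 30.8 cm², y = 1.1 cm, Ī = 12.4227 cm⁴.
Web plate: 1 × 28, A = 28 cm², y = 16.2 cm, Ī = 1829.33 cm⁴.
Top plate: 7 × 1.4, A = 9.8 cm², y = 30.9 cm, Ī = 1.60067 cm⁴.
Centroid: ȳ = ΣA·y / ΣA = 11.5204 cm.
Transfer each piece to the horizontal axis through the centroid using Ī + A·d² with d = y − 11.5204:
  bottom plate: d = -10.4204 cm → contributes +3356.84 cm⁴
  web plate: d = 4.67959 cm → contributes +2442.49 cm⁴
  top plate: d = 19.3796 cm → contributes +3682.17 cm⁴
Total I = 9481.5 cm⁴.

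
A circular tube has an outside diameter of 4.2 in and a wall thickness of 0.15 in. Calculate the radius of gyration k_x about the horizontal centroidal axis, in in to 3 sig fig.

k_x ≈ 1.43 in

Break the section into simple shapes (no overlaps), measuring from the bottom-left corner of the bounding box.
Outer circle: ⌀4.2, A = 13.854 in², y = 2.1 in, Ī = 15.275 in⁴.
Bore (subtracted): ⌀3.9, A = 11.946 in², y = 2.1 in, Ī = 11.356 in⁴.
By symmetry the centroid is at mid-height, ȳ = 2.1 in.
All pieces are centred on the horizontal centroidal axis, so I = ΣĪ (holes subtracted) = 3.9184 in⁴.
Radius of gyration: k = √(I/A) = √(3.9184 / 1.9085) = 1.4329 in.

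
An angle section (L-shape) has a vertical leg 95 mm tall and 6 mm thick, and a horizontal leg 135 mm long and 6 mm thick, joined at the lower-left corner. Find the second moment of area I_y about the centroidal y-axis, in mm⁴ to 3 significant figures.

I_y ≈ 2.57 × 10⁶ mm⁴

Decompose the section into non-overlapping parts with the origin at the bottom-left of its bounding rectangle.
Vertical leg: 6 × 95, A = 570 mm², x = 3 mm, Ī = 1 710 mm⁴.
Horizontal leg (remainder): 129 × 6, A = 774 mm², x = 70.5 mm, Ī = 1 073 345 mm⁴.
Centroid: x̄ = ΣA·x / ΣA = 41.873 mm.
Transfer each piece to the centroidal y-axis using Ī + A·d² with d = x − 41.873:
  vertical leg: d = -38.873 mm → contributes +863 032 mm⁴
  horizontal leg (remainder): d = 28.627 mm → contributes +1 707 652 mm⁴
Total I = 2 570 684 mm⁴.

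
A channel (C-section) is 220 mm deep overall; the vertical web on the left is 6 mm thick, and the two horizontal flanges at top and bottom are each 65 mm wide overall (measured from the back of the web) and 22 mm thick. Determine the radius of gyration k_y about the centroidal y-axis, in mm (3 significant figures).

Split into non-overlapping primitives; take the origin at the lower-left of the bounding box.
Web: 6 × 220, A = 1 320 mm², x = 3 mm, Ī = 3 960 mm⁴.
Top flange (beyond web): 59 × 22, A = 1 298 mm², x = 35.5 mm, Ī = 376 528 mm⁴.
Bottom flange (beyond web): 59 × 22, A = 1 298 mm², x = 35.5 mm, Ī = 376 528 mm⁴.
Centroid: x̄ = ΣA·x / ΣA = 24.545 mm.
Transfer each piece to the centroidal y-axis using Ī + A·d² with d = x − 24.545:
  web: d = -21.545 mm → contributes +616 684 mm⁴
  top flange (beyond web): d = 10.955 mm → contributes +532 305 mm⁴
  bottom flange (beyond web): d = 10.955 mm → contributes +532 305 mm⁴
Total I = 1 681 294 mm⁴.
Radius of gyration: k = √(I/A) = √(1 681 294 / 3 916) = 20.721 mm.

k_y ≈ 20.7 mm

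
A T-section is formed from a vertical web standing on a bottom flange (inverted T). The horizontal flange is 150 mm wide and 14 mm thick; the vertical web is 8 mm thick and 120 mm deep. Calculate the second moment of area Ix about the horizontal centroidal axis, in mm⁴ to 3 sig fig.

Treat the section as a set of non-overlapping primitives; coordinates are from the bounding-box lower-left.
Flange: 150 × 14, A = 2 100 mm², y = 7 mm, Ī = 34 300 mm⁴.
Web: 8 × 120, A = 960 mm², y = 74 mm, Ī = 1 152 000 mm⁴.
Centroid: ȳ = ΣA·y / ΣA = 28.02 mm.
Transfer each piece to the horizontal centroidal axis using Ī + A·d² with d = y − 28.02:
  flange: d = -21.02 mm → contributes +962 130 mm⁴
  web: d = 45.98 mm → contributes +3 181 629 mm⁴
Total I = 4 143 759 mm⁴.

Ix ≈ 4.14 × 10⁶ mm⁴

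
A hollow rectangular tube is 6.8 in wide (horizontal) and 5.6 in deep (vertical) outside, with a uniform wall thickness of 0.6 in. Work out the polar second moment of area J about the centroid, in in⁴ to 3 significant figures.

J ≈ 142 in⁴

Split into non-overlapping primitives; take the origin at the lower-left of the bounding box.
Outer rectangle: 6.8 × 5.6, A = 38.08 in², y = 2.8 in, Ī = 99.516 in⁴.
Inner void (subtracted): 5.6 × 4.4, A = 24.64 in², y = 2.8 in, Ī = 39.753 in⁴.
By symmetry the centroid is at mid-height, ȳ = 2.8 in.
All pieces are centred on the centroidal x-axis, so I = ΣĪ (holes subtracted) = 59.763 in⁴.
Repeating about the centroidal y-axis gives I_y = 82.342 in⁴.
Polar second moment: J = I_x + I_y = 142.11 in⁴.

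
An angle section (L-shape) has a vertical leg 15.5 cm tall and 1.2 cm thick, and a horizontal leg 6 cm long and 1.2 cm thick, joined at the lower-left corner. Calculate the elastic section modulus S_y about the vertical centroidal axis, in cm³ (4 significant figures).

Decompose the section into non-overlapping parts with the origin at the bottom-left of its bounding rectangle.
Vertical leg: 1.2 × 15.5, A = 18.6 cm², x = 0.6 cm, Ī = 2.232 cm⁴.
Horizontal leg (remainder): 4.8 × 1.2, A = 5.76 cm², x = 3.6 cm, Ī = 11.0592 cm⁴.
Centroid: x̄ = ΣA·x / ΣA = 1.30936 cm.
Transfer each piece to the vertical centroidal axis using Ī + A·d² with d = x − 1.30936:
  vertical leg: d = -0.70936 cm → contributes +11.5914 cm⁴
  horizontal leg (remainder): d = 2.29064 cm → contributes +41.2821 cm⁴
Total I = 52.8735 cm⁴.
Extreme fibre distance c = 4.69064 cm; S = I/c = 11.2721 cm³.

S_y ≈ 11.27 cm³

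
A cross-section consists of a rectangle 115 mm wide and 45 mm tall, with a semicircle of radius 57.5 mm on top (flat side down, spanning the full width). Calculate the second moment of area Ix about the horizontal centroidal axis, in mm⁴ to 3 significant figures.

Split into non-overlapping primitives; take the origin at the lower-left of the bounding box.
Rectangular body: 115 × 45, A = 5 175 mm², y = 22.5 mm, Ī = 873 281 mm⁴.
Semicircular cap: semicircle r = 57.5, A = 5193.4 mm², y = 69.404 mm, Ī = 1 199 785 mm⁴.
Centroid: ȳ = ΣA·y / ΣA = 45.994 mm.
Transfer each piece to the horizontal centroidal axis using Ī + A·d² with d = y − 45.994:
  rectangular body: d = -23.494 mm → contributes +3 729 618 mm⁴
  semicircular cap: d = 23.41 mm → contributes +4 045 978 mm⁴
Total I = 7 775 596 mm⁴.

Ix ≈ 7.78 × 10⁶ mm⁴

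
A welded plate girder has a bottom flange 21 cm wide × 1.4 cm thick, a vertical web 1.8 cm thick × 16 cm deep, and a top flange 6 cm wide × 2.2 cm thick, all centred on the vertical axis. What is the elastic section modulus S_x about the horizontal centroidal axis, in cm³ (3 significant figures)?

Decompose the section into non-overlapping parts with the origin at the bottom-left of its bounding rectangle.
Bottom plate: 21 × 1.4, A = 29.4 cm², y = 0.7 cm, Ī = 4.802 cm⁴.
Web plate: 1.8 × 16, A = 28.8 cm², y = 9.4 cm, Ī = 614.4 cm⁴.
Top plate: 6 × 2.2, A = 13.2 cm², y = 18.5 cm, Ī = 5.324 cm⁴.
Centroid: ȳ = ΣA·y / ΣA = 7.5 cm.
Transfer each piece to the horizontal centroidal axis using Ī + A·d² with d = y − 7.5:
  bottom plate: d = -6.8 cm → contributes +1364.3 cm⁴
  web plate: d = 1.9 cm → contributes +718.37 cm⁴
  top plate: d = 11 cm → contributes +1602.5 cm⁴
Total I = 3685.2 cm⁴.
Extreme fibre distance c = 12.1 cm; S = I/c = 304.56 cm³.

S_x ≈ 305 cm³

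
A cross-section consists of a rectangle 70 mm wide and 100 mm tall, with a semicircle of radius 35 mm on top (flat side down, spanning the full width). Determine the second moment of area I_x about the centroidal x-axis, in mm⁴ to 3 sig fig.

Decompose the section into non-overlapping parts with the origin at the bottom-left of its bounding rectangle.
Rectangular body: 70 × 100, A = 7 000 mm², y = 50 mm, Ī = 5 833 333 mm⁴.
Semicircular cap: semicircle r = 35, A = 1924.2 mm², y = 114.85 mm, Ī = 164 704 mm⁴.
Centroid: ȳ = ΣA·y / ΣA = 63.984 mm.
Transfer each piece to the centroidal x-axis using Ī + A·d² with d = y − 63.984:
  rectangular body: d = -13.984 mm → contributes +7 202 160 mm⁴
  semicircular cap: d = 50.871 mm → contributes +5 144 261 mm⁴
Total I = 12 346 421 mm⁴.

I_x ≈ 1.23 × 10⁷ mm⁴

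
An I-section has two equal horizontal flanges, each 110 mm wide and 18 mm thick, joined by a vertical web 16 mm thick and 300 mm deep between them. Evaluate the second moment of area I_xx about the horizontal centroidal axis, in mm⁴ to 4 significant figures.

I_xx ≈ 1.362 × 10⁸ mm⁴

Decompose the section into non-overlapping parts with the origin at the bottom-left of its bounding rectangle.
Bottom flange: 110 × 18, A = 1 980 mm², y = 9 mm, Ī = 53 460 mm⁴.
Web: 16 × 300, A = 4 800 mm², y = 168 mm, Ī = 36 000 000 mm⁴.
Top flange: 110 × 18, A = 1 980 mm², y = 327 mm, Ī = 53 460 mm⁴.
By symmetry the centroid is at mid-height, ȳ = 168 mm.
Transfer each piece to the horizontal centroidal axis using Ī + A·d² with d = y − 168:
  bottom flange: d = -159 mm → contributes +50 109 840 mm⁴
  web: d = 0 mm → contributes +36 000 000 mm⁴
  top flange: d = 159 mm → contributes +50 109 840 mm⁴
Total I = 136 219 680 mm⁴.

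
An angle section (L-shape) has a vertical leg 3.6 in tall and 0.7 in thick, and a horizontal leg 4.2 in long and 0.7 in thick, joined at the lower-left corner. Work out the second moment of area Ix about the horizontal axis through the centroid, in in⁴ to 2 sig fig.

Ix ≈ 5.4 in⁴

Treat the section as a set of non-overlapping primitives; coordinates are from the bounding-box lower-left.
Vertical leg: 0.7 × 3.6, A = 2.52 in², y = 1.8 in, Ī = 2.722 in⁴.
Horizontal leg (remainder): 3.5 × 0.7, A = 2.45 in², y = 0.35 in, Ī = 0.1 in⁴.
Centroid: ȳ = ΣA·y / ΣA = 1.085 in.
Transfer each piece to the horizontal axis through the centroid using Ī + A·d² with d = y − 1.085:
  vertical leg: d = 0.7148 in → contributes +4.009 in⁴
  horizontal leg (remainder): d = -0.7352 in → contributes +1.424 in⁴
Total I = 5.433 in⁴.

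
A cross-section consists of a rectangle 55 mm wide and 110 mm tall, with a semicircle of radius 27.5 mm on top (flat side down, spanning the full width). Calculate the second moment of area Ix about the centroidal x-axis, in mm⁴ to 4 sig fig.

Ix ≈ 1.058 × 10⁷ mm⁴

Break the section into simple shapes (no overlaps), measuring from the bottom-left corner of the bounding box.
Rectangular body: 55 × 110, A = 6 050 mm², y = 55 mm, Ī = 6 100 417 mm⁴.
Semicircular cap: semicircle r = 27.5, A = 1187.91 mm², y = 121.671 mm, Ī = 62771.5 mm⁴.
Centroid: ȳ = ΣA·y / ΣA = 65.9424 mm.
Transfer each piece to the centroidal x-axis using Ī + A·d² with d = y − 65.9424:
  rectangular body: d = -10.9424 mm → contributes +6 824 815 mm⁴
  semicircular cap: d = 55.729 mm → contributes +3 752 104 mm⁴
Total I = 10 576 919 mm⁴.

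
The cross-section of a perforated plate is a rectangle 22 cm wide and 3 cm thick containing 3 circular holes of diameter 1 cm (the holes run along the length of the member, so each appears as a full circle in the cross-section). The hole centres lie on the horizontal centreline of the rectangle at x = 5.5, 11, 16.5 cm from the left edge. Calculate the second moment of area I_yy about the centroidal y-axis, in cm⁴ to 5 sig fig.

I_yy ≈ 2614.3 cm⁴

Split into non-overlapping primitives; take the origin at the lower-left of the bounding box.
Plate: 22 × 3, A = 66 cm², x = 11 cm, Ī = 2 662 cm⁴.
Hole 1 (subtracted): ⌀1, A = 0.7853982 cm², x = 5.5 cm, Ī = 0.04908739 cm⁴.
Hole 2 (subtracted): ⌀1, A = 0.7853982 cm², x = 11 cm, Ī = 0.04908739 cm⁴.
Hole 3 (subtracted): ⌀1, A = 0.7853982 cm², x = 16.5 cm, Ī = 0.04908739 cm⁴.
By symmetry the centroid is at mid-width, x̄ = 11 cm.
Transfer each piece to the centroidal y-axis using Ī + A·d² with d = x − 11:
  plate: d = 0 cm → contributes +2 662 cm⁴
  hole 1: d = -5.5 cm → contributes −23.80738 cm⁴
  hole 2: d = 0 cm → contributes −0.04908739 cm⁴
  hole 3: d = 5.5 cm → contributes −23.80738 cm⁴
Total I = 2614.336 cm⁴.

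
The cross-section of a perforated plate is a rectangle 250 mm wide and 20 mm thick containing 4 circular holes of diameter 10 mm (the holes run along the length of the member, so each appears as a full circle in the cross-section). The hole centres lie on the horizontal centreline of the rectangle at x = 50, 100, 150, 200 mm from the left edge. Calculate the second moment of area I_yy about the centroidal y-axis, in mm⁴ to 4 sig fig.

I_yy ≈ 2.506 × 10⁷ mm⁴

Decompose the section into non-overlapping parts with the origin at the bottom-left of its bounding rectangle.
Plate: 250 × 20, A = 5 000 mm², x = 125 mm, Ī = 26 041 667 mm⁴.
Hole 1 (subtracted): ⌀10, A = 78.5398 mm², x = 50 mm, Ī = 490.874 mm⁴.
Hole 2 (subtracted): ⌀10, A = 78.5398 mm², x = 100 mm, Ī = 490.874 mm⁴.
Hole 3 (subtracted): ⌀10, A = 78.5398 mm², x = 150 mm, Ī = 490.874 mm⁴.
Hole 4 (subtracted): ⌀10, A = 78.5398 mm², x = 200 mm, Ī = 490.874 mm⁴.
By symmetry the centroid is at mid-width, x̄ = 125 mm.
Transfer each piece to the centroidal y-axis using Ī + A·d² with d = x − 125:
  plate: d = 0 mm → contributes +26 041 667 mm⁴
  hole 1: d = -75 mm → contributes −442 277 mm⁴
  hole 2: d = -25 mm → contributes −49578.3 mm⁴
  hole 3: d = 25 mm → contributes −49578.3 mm⁴
  hole 4: d = 75 mm → contributes −442 277 mm⁴
Total I = 25 057 955 mm⁴.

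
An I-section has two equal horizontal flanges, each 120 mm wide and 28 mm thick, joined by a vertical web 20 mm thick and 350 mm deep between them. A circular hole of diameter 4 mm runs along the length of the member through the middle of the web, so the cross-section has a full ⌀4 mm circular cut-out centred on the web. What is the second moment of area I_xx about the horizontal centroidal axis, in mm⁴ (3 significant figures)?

I_xx ≈ 3.12 × 10⁸ mm⁴

Treat the section as a set of non-overlapping primitives; coordinates are from the bounding-box lower-left.
Bottom flange: 120 × 28, A = 3 360 mm², y = 14 mm, Ī = 219 520 mm⁴.
Web: 20 × 350, A = 7 000 mm², y = 203 mm, Ī = 71 458 333 mm⁴.
Top flange: 120 × 28, A = 3 360 mm², y = 392 mm, Ī = 219 520 mm⁴.
Hole (subtracted): ⌀4, A = 12.566 mm², y = 203 mm, Ī = 12.566 mm⁴.
By symmetry the centroid is at mid-height, ȳ = 203 mm.
Transfer each piece to the horizontal centroidal axis using Ī + A·d² with d = y − 203:
  bottom flange: d = -189 mm → contributes +120 242 080 mm⁴
  web: d = 0 mm → contributes +71 458 333 mm⁴
  top flange: d = 189 mm → contributes +120 242 080 mm⁴
  hole: d = 0 mm → contributes −12.566 mm⁴
Total I = 311 942 481 mm⁴.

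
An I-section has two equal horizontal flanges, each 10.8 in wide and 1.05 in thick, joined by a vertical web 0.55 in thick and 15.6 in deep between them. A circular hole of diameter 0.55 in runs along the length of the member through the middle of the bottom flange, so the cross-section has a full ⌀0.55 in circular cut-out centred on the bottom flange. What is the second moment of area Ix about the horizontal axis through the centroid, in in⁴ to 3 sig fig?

Ix ≈ 1730 in⁴

Split into non-overlapping primitives; take the origin at the lower-left of the bounding box.
Bottom flange: 10.8 × 1.05, A = 11.34 in², y = 0.525 in, Ī = 1.0419 in⁴.
Web: 0.55 × 15.6, A = 8.58 in², y = 8.85 in, Ī = 174 in⁴.
Top flange: 10.8 × 1.05, A = 11.34 in², y = 17.175 in, Ī = 1.0419 in⁴.
Hole (subtracted): ⌀0.55, A = 0.23758 in², y = 0.525 in, Ī = 0.0044918 in⁴.
Centroid: ȳ = ΣA·y / ΣA = 8.9138 in.
Transfer each piece to the horizontal axis through the centroid using Ī + A·d² with d = y − 8.9138:
  bottom flange: d = -8.3888 in → contributes +799.05 in⁴
  web: d = -0.063756 in → contributes +174.04 in⁴
  top flange: d = 8.2612 in → contributes +774.98 in⁴
  hole: d = -8.3888 in → contributes −16.723 in⁴
Total I = 1731.3 in⁴.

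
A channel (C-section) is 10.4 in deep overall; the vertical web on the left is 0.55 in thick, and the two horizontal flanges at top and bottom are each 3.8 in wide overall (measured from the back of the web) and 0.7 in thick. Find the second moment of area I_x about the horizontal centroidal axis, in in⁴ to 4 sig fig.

I_x ≈ 158.8 in⁴

Break the section into simple shapes (no overlaps), measuring from the bottom-left corner of the bounding box.
Web: 0.55 × 10.4, A = 5.72 in², y = 5.2 in, Ī = 51.5563 in⁴.
Top flange (beyond web): 3.25 × 0.7, A = 2.275 in², y = 10.05 in, Ī = 0.0928958 in⁴.
Bottom flange (beyond web): 3.25 × 0.7, A = 2.275 in², y = 0.35 in, Ī = 0.0928958 in⁴.
By symmetry the centroid is at mid-height, ȳ = 5.2 in.
Transfer each piece to the horizontal centroidal axis using Ī + A·d² with d = y − 5.2:
  web: d = 0 in → contributes +51.5563 in⁴
  top flange (beyond web): d = 4.85 in → contributes +53.6066 in⁴
  bottom flange (beyond web): d = -4.85 in → contributes +53.6066 in⁴
Total I = 158.769 in⁴.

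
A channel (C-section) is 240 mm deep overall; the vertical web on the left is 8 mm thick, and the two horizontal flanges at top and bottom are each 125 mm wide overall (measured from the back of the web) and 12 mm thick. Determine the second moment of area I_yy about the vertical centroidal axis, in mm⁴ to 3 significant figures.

I_yy ≈ 7.67 × 10⁶ mm⁴

Break the section into simple shapes (no overlaps), measuring from the bottom-left corner of the bounding box.
Web: 8 × 240, A = 1 920 mm², x = 4 mm, Ī = 10 240 mm⁴.
Top flange (beyond web): 117 × 12, A = 1 404 mm², x = 66.5 mm, Ī = 1 601 613 mm⁴.
Bottom flange (beyond web): 117 × 12, A = 1 404 mm², x = 66.5 mm, Ī = 1 601 613 mm⁴.
Centroid: x̄ = ΣA·x / ΣA = 41.119 mm.
Transfer each piece to the vertical centroidal axis using Ī + A·d² with d = x − 41.119:
  web: d = -37.119 mm → contributes +2 655 696 mm⁴
  top flange (beyond web): d = 25.381 mm → contributes +2 506 042 mm⁴
  bottom flange (beyond web): d = 25.381 mm → contributes +2 506 042 mm⁴
Total I = 7 667 781 mm⁴.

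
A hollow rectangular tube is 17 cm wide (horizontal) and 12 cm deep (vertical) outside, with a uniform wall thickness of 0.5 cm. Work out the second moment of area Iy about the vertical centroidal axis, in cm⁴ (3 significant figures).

Decompose the section into non-overlapping parts with the origin at the bottom-left of its bounding rectangle.
Outer rectangle: 17 × 12, A = 204 cm², x = 8.5 cm, Ī = 4 913 cm⁴.
Inner void (subtracted): 16 × 11, A = 176 cm², x = 8.5 cm, Ī = 3754.7 cm⁴.
By symmetry the centroid is at mid-width, x̄ = 8.5 cm.
All pieces are centred on the vertical centroidal axis, so I = ΣĪ (holes subtracted) = 1158.3 cm⁴.

Iy ≈ 1160 cm⁴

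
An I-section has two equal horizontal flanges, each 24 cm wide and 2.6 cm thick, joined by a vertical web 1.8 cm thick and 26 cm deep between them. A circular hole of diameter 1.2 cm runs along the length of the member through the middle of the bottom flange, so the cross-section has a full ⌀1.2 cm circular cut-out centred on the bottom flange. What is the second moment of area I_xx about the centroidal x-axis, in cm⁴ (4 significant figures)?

I_xx ≈ 2.799 × 10⁴ cm⁴

Decompose the section into non-overlapping parts with the origin at the bottom-left of its bounding rectangle.
Bottom flange: 24 × 2.6, A = 62.4 cm², y = 1.3 cm, Ī = 35.152 cm⁴.
Web: 1.8 × 26, A = 46.8 cm², y = 15.6 cm, Ī = 2636.4 cm⁴.
Top flange: 24 × 2.6, A = 62.4 cm², y = 29.9 cm, Ī = 35.152 cm⁴.
Hole (subtracted): ⌀1.2, A = 1.13097 cm², y = 1.3 cm, Ī = 0.101788 cm⁴.
Centroid: ȳ = ΣA·y / ΣA = 15.6949 cm.
Transfer each piece to the centroidal x-axis using Ī + A·d² with d = y − 15.6949:
  bottom flange: d = -14.3949 cm → contributes +12965.2 cm⁴
  web: d = -0.0948731 cm → contributes +2636.82 cm⁴
  top flange: d = 14.2051 cm → contributes +12626.6 cm⁴
  hole: d = -14.3949 cm → contributes −234.453 cm⁴
Total I = 27994.1 cm⁴.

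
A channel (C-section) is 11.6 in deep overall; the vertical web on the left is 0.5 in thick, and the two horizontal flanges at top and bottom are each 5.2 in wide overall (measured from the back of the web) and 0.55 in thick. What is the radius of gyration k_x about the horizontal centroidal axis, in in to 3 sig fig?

k_x ≈ 4.51 in

Decompose the section into non-overlapping parts with the origin at the bottom-left of its bounding rectangle.
Web: 0.5 × 11.6, A = 5.8 in², y = 5.8 in, Ī = 65.037 in⁴.
Top flange (beyond web): 4.7 × 0.55, A = 2.585 in², y = 11.325 in, Ī = 0.065164 in⁴.
Bottom flange (beyond web): 4.7 × 0.55, A = 2.585 in², y = 0.275 in, Ī = 0.065164 in⁴.
By symmetry the centroid is at mid-height, ȳ = 5.8 in.
Transfer each piece to the horizontal centroidal axis using Ī + A·d² with d = y − 5.8:
  web: d = 0 in → contributes +65.037 in⁴
  top flange (beyond web): d = 5.525 in → contributes +78.974 in⁴
  bottom flange (beyond web): d = -5.525 in → contributes +78.974 in⁴
Total I = 222.99 in⁴.
Radius of gyration: k = √(I/A) = √(222.99 / 10.97) = 4.5085 in.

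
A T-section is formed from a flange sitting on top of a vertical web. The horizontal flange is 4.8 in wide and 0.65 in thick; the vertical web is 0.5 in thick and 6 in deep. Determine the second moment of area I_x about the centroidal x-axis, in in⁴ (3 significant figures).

I_x ≈ 26.0 in⁴

Break the section into simple shapes (no overlaps), measuring from the bottom-left corner of the bounding box.
Flange: 4.8 × 0.65, A = 3.12 in², y = 6.325 in, Ī = 0.10985 in⁴.
Web: 0.5 × 6, A = 3 in², y = 3 in, Ī = 9 in⁴.
Centroid: ȳ = ΣA·y / ΣA = 4.6951 in.
Transfer each piece to the centroidal x-axis using Ī + A·d² with d = y − 4.6951:
  flange: d = 1.6299 in → contributes +8.3984 in⁴
  web: d = -1.6951 in → contributes +17.62 in⁴
Total I = 26.018 in⁴.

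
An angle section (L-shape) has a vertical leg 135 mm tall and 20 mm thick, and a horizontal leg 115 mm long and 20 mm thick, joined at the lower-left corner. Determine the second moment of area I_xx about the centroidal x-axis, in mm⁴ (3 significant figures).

Treat the section as a set of non-overlapping primitives; coordinates are from the bounding-box lower-left.
Vertical leg: 20 × 135, A = 2 700 mm², y = 67.5 mm, Ī = 4 100 625 mm⁴.
Horizontal leg (remainder): 95 × 20, A = 1 900 mm², y = 10 mm, Ī = 63 333 mm⁴.
Centroid: ȳ = ΣA·y / ΣA = 43.75 mm.
Transfer each piece to the centroidal x-axis using Ī + A·d² with d = y − 43.75:
  vertical leg: d = 23.75 mm → contributes +5 623 594 mm⁴
  horizontal leg (remainder): d = -33.75 mm → contributes +2 227 552 mm⁴
Total I = 7 851 146 mm⁴.

I_xx ≈ 7.85 × 10⁶ mm⁴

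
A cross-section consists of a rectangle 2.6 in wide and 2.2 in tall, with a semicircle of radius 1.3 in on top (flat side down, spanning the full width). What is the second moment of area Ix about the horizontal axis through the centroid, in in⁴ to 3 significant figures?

Ix ≈ 7.57 in⁴

Break the section into simple shapes (no overlaps), measuring from the bottom-left corner of the bounding box.
Rectangular body: 2.6 × 2.2, A = 5.72 in², y = 1.1 in, Ī = 2.3071 in⁴.
Semicircular cap: semicircle r = 1.3, A = 2.6546 in², y = 2.7517 in, Ī = 0.31348 in⁴.
Centroid: ȳ = ΣA·y / ΣA = 1.6236 in.
Transfer each piece to the horizontal axis through the centroid using Ī + A·d² with d = y − 1.6236:
  rectangular body: d = -0.52358 in → contributes +3.8751 in⁴
  semicircular cap: d = 1.1282 in → contributes +3.6922 in⁴
Total I = 7.5673 in⁴.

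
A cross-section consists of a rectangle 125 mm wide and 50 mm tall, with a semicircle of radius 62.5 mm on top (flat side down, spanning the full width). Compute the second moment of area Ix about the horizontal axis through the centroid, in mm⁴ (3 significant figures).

Split into non-overlapping primitives; take the origin at the lower-left of the bounding box.
Rectangular body: 125 × 50, A = 6 250 mm², y = 25 mm, Ī = 1 302 083 mm⁴.
Semicircular cap: semicircle r = 62.5, A = 6135.9 mm², y = 76.526 mm, Ī = 1 674 758 mm⁴.
Centroid: ȳ = ΣA·y / ΣA = 50.526 mm.
Transfer each piece to the horizontal axis through the centroid using Ī + A·d² with d = y − 50.526:
  rectangular body: d = -25.526 mm → contributes +5 374 320 mm⁴
  semicircular cap: d = 26 mm → contributes +5 822 704 mm⁴
Total I = 11 197 024 mm⁴.

Ix ≈ 1.12 × 10⁷ mm⁴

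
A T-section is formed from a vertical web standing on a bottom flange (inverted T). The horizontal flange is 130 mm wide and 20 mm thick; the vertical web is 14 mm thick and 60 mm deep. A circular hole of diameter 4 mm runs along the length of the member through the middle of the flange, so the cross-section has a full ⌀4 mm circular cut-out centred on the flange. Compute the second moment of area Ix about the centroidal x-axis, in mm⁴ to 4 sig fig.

Ix ≈ 1.353 × 10⁶ mm⁴

Split into non-overlapping primitives; take the origin at the lower-left of the bounding box.
Flange: 130 × 20, A = 2 600 mm², y = 10 mm, Ī = 86666.7 mm⁴.
Web: 14 × 60, A = 840 mm², y = 50 mm, Ī = 252 000 mm⁴.
Hole (subtracted): ⌀4, A = 12.5664 mm², y = 10 mm, Ī = 12.5664 mm⁴.
Centroid: ȳ = ΣA·y / ΣA = 19.8033 mm.
Transfer each piece to the centroidal x-axis using Ī + A·d² with d = y − 19.8033:
  flange: d = -9.80325 mm → contributes +336 536 mm⁴
  web: d = 30.1967 mm → contributes +1 017 949 mm⁴
  hole: d = -9.80325 mm → contributes −1220.24 mm⁴
Total I = 1 353 265 mm⁴.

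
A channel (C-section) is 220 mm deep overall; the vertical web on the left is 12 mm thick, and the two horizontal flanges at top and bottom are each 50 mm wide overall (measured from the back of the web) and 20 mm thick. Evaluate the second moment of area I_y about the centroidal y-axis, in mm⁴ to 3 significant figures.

Treat the section as a set of non-overlapping primitives; coordinates are from the bounding-box lower-left.
Web: 12 × 220, A = 2 640 mm², x = 6 mm, Ī = 31 680 mm⁴.
Top flange (beyond web): 38 × 20, A = 760 mm², x = 31 mm, Ī = 91 453 mm⁴.
Bottom flange (beyond web): 38 × 20, A = 760 mm², x = 31 mm, Ī = 91 453 mm⁴.
Centroid: x̄ = ΣA·x / ΣA = 15.135 mm.
Transfer each piece to the centroidal y-axis using Ī + A·d² with d = x − 15.135:
  web: d = -9.1346 mm → contributes +251 965 mm⁴
  top flange (beyond web): d = 15.865 mm → contributes +282 753 mm⁴
  bottom flange (beyond web): d = 15.865 mm → contributes +282 753 mm⁴
Total I = 817 471 mm⁴.

I_y ≈ 8.17 × 10⁵ mm⁴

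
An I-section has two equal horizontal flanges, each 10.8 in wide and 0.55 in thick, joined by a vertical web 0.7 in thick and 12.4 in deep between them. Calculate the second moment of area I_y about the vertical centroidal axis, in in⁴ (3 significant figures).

Decompose the section into non-overlapping parts with the origin at the bottom-left of its bounding rectangle.
Bottom flange: 10.8 × 0.55, A = 5.94 in², x = 5.4 in, Ī = 57.737 in⁴.
Web: 0.7 × 12.4, A = 8.68 in², x = 5.4 in, Ī = 0.35443 in⁴.
Top flange: 10.8 × 0.55, A = 5.94 in², x = 5.4 in, Ī = 57.737 in⁴.
By symmetry the centroid is at mid-width, x̄ = 5.4 in.
All pieces are centred on the vertical centroidal axis, so I = ΣĪ = 115.83 in⁴.

I_y ≈ 116 in⁴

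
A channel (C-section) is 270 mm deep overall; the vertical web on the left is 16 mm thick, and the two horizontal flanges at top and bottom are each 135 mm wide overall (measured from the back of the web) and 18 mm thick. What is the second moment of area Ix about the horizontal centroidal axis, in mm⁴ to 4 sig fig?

Break the section into simple shapes (no overlaps), measuring from the bottom-left corner of the bounding box.
Web: 16 × 270, A = 4 320 mm², y = 135 mm, Ī = 26 244 000 mm⁴.
Top flange (beyond web): 119 × 18, A = 2 142 mm², y = 261 mm, Ī = 57 834 mm⁴.
Bottom flange (beyond web): 119 × 18, A = 2 142 mm², y = 9 mm, Ī = 57 834 mm⁴.
By symmetry the centroid is at mid-height, ȳ = 135 mm.
Transfer each piece to the horizontal centroidal axis using Ī + A·d² with d = y − 135:
  web: d = 0 mm → contributes +26 244 000 mm⁴
  top flange (beyond web): d = 126 mm → contributes +34 064 226 mm⁴
  bottom flange (beyond web): d = -126 mm → contributes +34 064 226 mm⁴
Total I = 94 372 452 mm⁴.

Ix ≈ 9.437 × 10⁷ mm⁴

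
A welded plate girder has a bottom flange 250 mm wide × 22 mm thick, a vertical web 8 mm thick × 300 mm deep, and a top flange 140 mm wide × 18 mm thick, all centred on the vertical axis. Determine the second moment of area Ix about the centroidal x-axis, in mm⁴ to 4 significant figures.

Ix ≈ 2.020 × 10⁸ mm⁴

Decompose the section into non-overlapping parts with the origin at the bottom-left of its bounding rectangle.
Bottom plate: 250 × 22, A = 5 500 mm², y = 11 mm, Ī = 221 833 mm⁴.
Web plate: 8 × 300, A = 2 400 mm², y = 172 mm, Ī = 18 000 000 mm⁴.
Top plate: 140 × 18, A = 2 520 mm², y = 331 mm, Ī = 68 040 mm⁴.
Centroid: ȳ = ΣA·y / ΣA = 125.472 mm.
Transfer each piece to the centroidal x-axis using Ī + A·d² with d = y − 125.472:
  bottom plate: d = -114.472 mm → contributes +72 293 159 mm⁴
  web plate: d = 46.5278 mm → contributes +23 195 614 mm⁴
  top plate: d = 205.528 mm → contributes +106 517 097 mm⁴
Total I = 202 005 870 mm⁴.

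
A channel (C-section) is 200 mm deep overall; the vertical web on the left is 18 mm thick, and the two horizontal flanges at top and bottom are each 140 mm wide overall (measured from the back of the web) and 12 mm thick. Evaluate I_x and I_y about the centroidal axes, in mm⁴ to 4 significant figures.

I_x ≈ 3.791 × 10⁷ mm⁴, I_y ≈ 1.164 × 10⁷ mm⁴

Treat the section as a set of non-overlapping primitives; coordinates are from the bounding-box lower-left.
Web: 18 × 200, A = 3 600 mm², y = 100 mm, Ī = 12 000 000 mm⁴.
Top flange (beyond web): 122 × 12, A = 1 464 mm², y = 194 mm, Ī = 17 568 mm⁴.
Bottom flange (beyond web): 122 × 12, A = 1 464 mm², y = 6 mm, Ī = 17 568 mm⁴.
By symmetry the centroid is at mid-height, ȳ = 100 mm.
Transfer each piece to the centroidal x-axis using Ī + A·d² with d = y − 100:
  web: d = 0 mm → contributes +12 000 000 mm⁴
  top flange (beyond web): d = 94 mm → contributes +12 953 472 mm⁴
  bottom flange (beyond web): d = -94 mm → contributes +12 953 472 mm⁴
Total I = 37 906 944 mm⁴.
For the y-axis: x̄ = 40.3971 mm.
Repeating about the centroidal y-axis gives I_y = 11 640 955 mm⁴.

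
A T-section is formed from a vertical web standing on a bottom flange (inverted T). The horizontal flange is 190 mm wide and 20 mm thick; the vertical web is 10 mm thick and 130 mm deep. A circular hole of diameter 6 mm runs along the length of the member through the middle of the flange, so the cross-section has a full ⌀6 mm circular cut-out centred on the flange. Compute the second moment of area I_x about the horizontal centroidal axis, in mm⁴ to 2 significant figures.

Split into non-overlapping primitives; take the origin at the lower-left of the bounding box.
Flange: 190 × 20, A = 3 800 mm², y = 10 mm, Ī = 126 667 mm⁴.
Web: 10 × 130, A = 1 300 mm², y = 85 mm, Ī = 1 830 833 mm⁴.
Hole (subtracted): ⌀6, A = 28.27 mm², y = 10 mm, Ī = 63.62 mm⁴.
Centroid: ȳ = ΣA·y / ΣA = 29.22 mm.
Transfer each piece to the horizontal centroidal axis using Ī + A·d² with d = y − 29.22:
  flange: d = -19.22 mm → contributes +1 531 036 mm⁴
  web: d = 55.78 mm → contributes +5 875 051 mm⁴
  hole: d = -19.22 mm → contributes −10 513 mm⁴
Total I = 7 395 574 mm⁴.

I_x ≈ 7.4 × 10⁶ mm⁴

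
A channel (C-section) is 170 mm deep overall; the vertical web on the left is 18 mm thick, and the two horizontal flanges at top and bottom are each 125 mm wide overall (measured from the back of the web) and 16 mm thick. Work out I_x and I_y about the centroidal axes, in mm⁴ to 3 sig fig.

Break the section into simple shapes (no overlaps), measuring from the bottom-left corner of the bounding box.
Web: 18 × 170, A = 3 060 mm², y = 85 mm, Ī = 7 369 500 mm⁴.
Top flange (beyond web): 107 × 16, A = 1 712 mm², y = 162 mm, Ī = 36 523 mm⁴.
Bottom flange (beyond web): 107 × 16, A = 1 712 mm², y = 8 mm, Ī = 36 523 mm⁴.
By symmetry the centroid is at mid-height, ȳ = 85 mm.
Transfer each piece to the centroidal x-axis using Ī + A·d² with d = y − 85:
  web: d = 0 mm → contributes +7 369 500 mm⁴
  top flange (beyond web): d = 77 mm → contributes +10 186 971 mm⁴
  bottom flange (beyond web): d = -77 mm → contributes +10 186 971 mm⁴
Total I = 27 743 441 mm⁴.
For the y-axis: x̄ = 42.004 mm.
Repeating about the centroidal y-axis gives I_y = 9 661 477 mm⁴.

I_x ≈ 2.77 × 10⁷ mm⁴, I_y ≈ 9.66 × 10⁶ mm⁴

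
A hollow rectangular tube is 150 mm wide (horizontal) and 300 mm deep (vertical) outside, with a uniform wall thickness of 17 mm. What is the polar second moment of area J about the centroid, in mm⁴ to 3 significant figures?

Break the section into simple shapes (no overlaps), measuring from the bottom-left corner of the bounding box.
Outer rectangle: 150 × 300, A = 45 000 mm², y = 150 mm, Ī = 337 500 000 mm⁴.
Inner void (subtracted): 116 × 266, A = 30 856 mm², y = 150 mm, Ī = 181 937 261 mm⁴.
By symmetry the centroid is at mid-height, ȳ = 150 mm.
All pieces are centred on the centroidal x-axis, so I = ΣĪ (holes subtracted) = 155 562 739 mm⁴.
Repeating about the centroidal y-axis gives I_y = 49 775 139 mm⁴.
Polar second moment: J = I_x + I_y = 205 337 877 mm⁴.

J ≈ 2.05 × 10⁸ mm⁴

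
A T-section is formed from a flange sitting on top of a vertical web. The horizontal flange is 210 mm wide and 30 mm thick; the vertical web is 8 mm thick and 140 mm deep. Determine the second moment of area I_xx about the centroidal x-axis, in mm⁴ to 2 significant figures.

I_xx ≈ 9.2 × 10⁶ mm⁴

Treat the section as a set of non-overlapping primitives; coordinates are from the bounding-box lower-left.
Flange: 210 × 30, A = 6 300 mm², y = 155 mm, Ī = 472 500 mm⁴.
Web: 8 × 140, A = 1 120 mm², y = 70 mm, Ī = 1 829 333 mm⁴.
Centroid: ȳ = ΣA·y / ΣA = 142.2 mm.
Transfer each piece to the centroidal x-axis using Ī + A·d² with d = y − 142.2:
  flange: d = 12.83 mm → contributes +1 509 567 mm⁴
  web: d = -72.17 mm → contributes +7 662 833 mm⁴
Total I = 9 172 399 mm⁴.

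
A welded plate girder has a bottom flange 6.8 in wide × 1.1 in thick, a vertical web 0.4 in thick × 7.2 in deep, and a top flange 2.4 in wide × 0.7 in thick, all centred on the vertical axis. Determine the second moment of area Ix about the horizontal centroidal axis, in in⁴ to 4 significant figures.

Decompose the section into non-overlapping parts with the origin at the bottom-left of its bounding rectangle.
Bottom plate: 6.8 × 1.1, A = 7.48 in², y = 0.55 in, Ī = 0.754233 in⁴.
Web plate: 0.4 × 7.2, A = 2.88 in², y = 4.7 in, Ī = 12.4416 in⁴.
Top plate: 2.4 × 0.7, A = 1.68 in², y = 8.65 in, Ī = 0.0686 in⁴.
Centroid: ȳ = ΣA·y / ΣA = 2.67292 in.
Transfer each piece to the horizontal centroidal axis using Ī + A·d² with d = y − 2.67292:
  bottom plate: d = -2.12292 in → contributes +34.4651 in⁴
  web plate: d = 2.02708 in → contributes +24.2756 in⁴
  top plate: d = 5.97708 in → contributes +60.0873 in⁴
Total I = 118.828 in⁴.

Ix ≈ 118.8 in⁴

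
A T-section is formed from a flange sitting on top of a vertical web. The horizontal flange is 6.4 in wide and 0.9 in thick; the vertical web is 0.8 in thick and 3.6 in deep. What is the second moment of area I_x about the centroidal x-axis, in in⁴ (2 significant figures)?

Split into non-overlapping primitives; take the origin at the lower-left of the bounding box.
Flange: 6.4 × 0.9, A = 5.76 in², y = 4.05 in, Ī = 0.3888 in⁴.
Web: 0.8 × 3.6, A = 2.88 in², y = 1.8 in, Ī = 3.11 in⁴.
Centroid: ȳ = ΣA·y / ΣA = 3.3 in.
Transfer each piece to the centroidal x-axis using Ī + A·d² with d = y − 3.3:
  flange: d = 0.75 in → contributes +3.629 in⁴
  web: d = -1.5 in → contributes +9.59 in⁴
Total I = 13.22 in⁴.

I_x ≈ 13 in⁴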